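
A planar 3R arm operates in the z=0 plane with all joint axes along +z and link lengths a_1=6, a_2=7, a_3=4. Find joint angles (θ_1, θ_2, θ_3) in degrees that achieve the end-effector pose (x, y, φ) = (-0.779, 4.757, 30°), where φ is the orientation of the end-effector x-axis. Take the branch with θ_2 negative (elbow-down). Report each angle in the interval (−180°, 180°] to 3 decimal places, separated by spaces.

-134.995 -134.998 -60.007

wrist centre = target − a_3·(cos φ, sin φ) = (-4.2431, 2.7570)
cos θ_2 = (25.6050−6²−7²)/(2·6·7) = -0.7071; θ_2 = -134.9981° (elbow-down)
β = atan2(2.7570,-4.2431) = 146.9858°; ψ = atan2(-4.9499,1.0504) = -78.0191°
θ_1 = β − ψ = 225.0049°
θ_3 = φ − θ_1 − θ_2 = -60.0067° (wrapped to (-180°,180°])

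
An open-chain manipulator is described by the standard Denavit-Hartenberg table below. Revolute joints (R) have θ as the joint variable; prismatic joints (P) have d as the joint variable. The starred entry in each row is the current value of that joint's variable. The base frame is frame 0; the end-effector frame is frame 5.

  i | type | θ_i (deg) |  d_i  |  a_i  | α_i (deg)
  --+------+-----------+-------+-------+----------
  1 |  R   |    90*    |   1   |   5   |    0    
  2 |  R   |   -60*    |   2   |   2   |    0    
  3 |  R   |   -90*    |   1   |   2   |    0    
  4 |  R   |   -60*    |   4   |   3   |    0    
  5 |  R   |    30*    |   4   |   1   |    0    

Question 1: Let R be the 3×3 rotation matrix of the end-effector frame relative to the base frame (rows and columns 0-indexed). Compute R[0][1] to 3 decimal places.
End-effector y-axis (col 1 of R) = (1.0000,0.0000,0.0000)
R[0][1] = 1.0000

1.000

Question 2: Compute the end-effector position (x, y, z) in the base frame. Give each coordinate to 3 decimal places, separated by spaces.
1.232 0.670 12.000

after link 1: o_1 = (0.0000, 5.0000, 1.0000)
after link 2: o_2 = (1.7321, 6.0000, 3.0000)
after link 3: o_3 = (2.7321, 4.2679, 4.0000)
after link 4: o_4 = (1.2321, 1.6699, 8.0000)
after link 5: o_5 = (1.2321, 0.6699, 12.0000)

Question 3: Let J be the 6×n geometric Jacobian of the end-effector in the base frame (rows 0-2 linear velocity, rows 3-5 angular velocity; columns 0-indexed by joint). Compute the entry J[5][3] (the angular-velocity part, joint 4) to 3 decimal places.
1.000

axis z_3 = (0.0000,0.0000,1.0000); lever o_n−o_3 = (-1.5000,-3.5981,8.0000)
cross product → J_v[:, 3] = (3.5981,-1.5000,0.0000)
J_ω[:, 3] = z_3
entry J[5][3] = 1.0000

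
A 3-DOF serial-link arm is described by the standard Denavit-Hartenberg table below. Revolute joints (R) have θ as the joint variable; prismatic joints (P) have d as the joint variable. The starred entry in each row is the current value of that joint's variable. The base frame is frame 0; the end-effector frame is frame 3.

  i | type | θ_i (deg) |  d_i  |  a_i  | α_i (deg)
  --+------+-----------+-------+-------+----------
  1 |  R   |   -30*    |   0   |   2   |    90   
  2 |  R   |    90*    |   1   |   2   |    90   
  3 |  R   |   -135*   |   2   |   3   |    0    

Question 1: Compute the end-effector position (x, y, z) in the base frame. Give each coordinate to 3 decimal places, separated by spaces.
after link 1: o_1 = (1.7321, -1.0000, 0.0000)
after link 2: o_2 = (1.2321, -1.8660, 2.0000)
after link 3: o_3 = (4.0248, -1.0289, -0.1213)

4.025 -1.029 -0.121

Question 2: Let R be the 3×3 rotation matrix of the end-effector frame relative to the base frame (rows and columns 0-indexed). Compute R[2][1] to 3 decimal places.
0.707

End-effector y-axis (col 1 of R) = (0.3536,0.6124,0.7071)
R[2][1] = 0.7071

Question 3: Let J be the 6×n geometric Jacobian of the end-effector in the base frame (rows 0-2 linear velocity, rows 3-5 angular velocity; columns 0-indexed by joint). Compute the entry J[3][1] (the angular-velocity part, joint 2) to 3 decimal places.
axis z_1 = (-0.5000,-0.8660,0.0000); lever o_n−o_1 = (2.2927,-0.0289,-0.1213)
cross product → J_v[:, 1] = (0.1051,-0.0607,2.0000)
J_ω[:, 1] = z_1
entry J[3][1] = -0.5000

-0.500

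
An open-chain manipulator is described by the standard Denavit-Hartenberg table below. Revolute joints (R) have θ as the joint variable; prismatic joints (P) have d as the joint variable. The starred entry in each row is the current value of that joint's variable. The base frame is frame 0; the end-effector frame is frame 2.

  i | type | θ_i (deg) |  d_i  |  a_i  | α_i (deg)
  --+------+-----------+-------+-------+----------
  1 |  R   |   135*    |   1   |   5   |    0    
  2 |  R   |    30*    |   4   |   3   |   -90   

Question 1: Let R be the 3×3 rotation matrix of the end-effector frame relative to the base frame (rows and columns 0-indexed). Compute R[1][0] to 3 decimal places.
End-effector x-axis (col 0 of R) = (-0.9659,0.2588,0.0000)
R[1][0] = 0.2588

0.259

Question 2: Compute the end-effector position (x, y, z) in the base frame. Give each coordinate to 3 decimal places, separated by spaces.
-6.433 4.312 5.000

after link 1: o_1 = (-3.5355, 3.5355, 1.0000)
after link 2: o_2 = (-6.4333, 4.3120, 5.0000)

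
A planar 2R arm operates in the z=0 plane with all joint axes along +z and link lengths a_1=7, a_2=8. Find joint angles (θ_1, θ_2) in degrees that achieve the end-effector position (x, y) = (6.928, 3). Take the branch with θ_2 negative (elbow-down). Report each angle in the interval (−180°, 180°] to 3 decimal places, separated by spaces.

90.002 -120.002

cos θ_2 = (56.9972−7²−8²)/(2·7·8) = -0.5000; θ_2 = -120.0017° (elbow-down)
β = atan2(3.0000,6.9280) = 23.4138°; ψ = atan2(-6.9281,2.9998) = -66.5878°
θ_1 = β − ψ = 90.0017°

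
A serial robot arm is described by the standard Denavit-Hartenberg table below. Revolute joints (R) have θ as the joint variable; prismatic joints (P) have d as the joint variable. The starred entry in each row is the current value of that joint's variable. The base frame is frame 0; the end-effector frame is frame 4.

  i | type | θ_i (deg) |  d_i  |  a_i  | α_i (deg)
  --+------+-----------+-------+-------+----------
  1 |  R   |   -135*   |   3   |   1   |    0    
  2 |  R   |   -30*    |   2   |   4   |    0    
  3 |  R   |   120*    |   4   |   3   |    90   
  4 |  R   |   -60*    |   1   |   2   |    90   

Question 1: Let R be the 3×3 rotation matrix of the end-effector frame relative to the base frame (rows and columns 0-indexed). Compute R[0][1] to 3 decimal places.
End-effector y-axis (col 1 of R) = (-0.7071,-0.7071,0.0000)
R[0][1] = -0.7071

-0.707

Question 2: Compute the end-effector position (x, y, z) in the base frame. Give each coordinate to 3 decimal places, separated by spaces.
after link 1: o_1 = (-0.7071, -0.7071, 3.0000)
after link 2: o_2 = (-4.5708, -1.7424, 5.0000)
after link 3: o_3 = (-2.4495, -3.8637, 9.0000)
after link 4: o_4 = (-2.4495, -5.2779, 7.2679)

-2.449 -5.278 7.268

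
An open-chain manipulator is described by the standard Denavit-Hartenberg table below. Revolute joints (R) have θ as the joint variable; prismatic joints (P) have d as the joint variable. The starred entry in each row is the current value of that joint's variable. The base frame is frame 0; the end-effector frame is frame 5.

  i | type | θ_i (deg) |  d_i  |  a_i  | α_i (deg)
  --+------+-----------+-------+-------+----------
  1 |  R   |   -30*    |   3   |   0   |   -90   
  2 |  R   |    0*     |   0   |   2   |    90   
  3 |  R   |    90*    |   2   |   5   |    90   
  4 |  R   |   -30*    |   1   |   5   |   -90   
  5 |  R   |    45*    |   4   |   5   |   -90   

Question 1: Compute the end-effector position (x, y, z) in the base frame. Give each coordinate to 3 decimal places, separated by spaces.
after link 1: o_1 = (0.0000, 0.0000, 3.0000)
after link 2: o_2 = (1.7321, -1.0000, 3.0000)
after link 3: o_3 = (4.2321, 3.3301, 5.0000)
after link 4: o_4 = (7.2631, 6.5801, 2.5000)
after link 5: o_5 = (6.7322, 12.7316, 4.1963)

6.732 12.732 4.196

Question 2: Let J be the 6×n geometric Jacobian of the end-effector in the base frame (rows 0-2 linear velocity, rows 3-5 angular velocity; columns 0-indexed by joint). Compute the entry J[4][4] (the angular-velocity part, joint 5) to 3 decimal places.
axis z_4 = (0.2500,0.4330,0.8660); lever o_n−o_4 = (-0.5309,6.1515,1.6963)
cross product → J_v[:, 4] = (-4.5928,-0.8839,1.7678)
J_ω[:, 4] = z_4
entry J[4][4] = 0.4330

0.433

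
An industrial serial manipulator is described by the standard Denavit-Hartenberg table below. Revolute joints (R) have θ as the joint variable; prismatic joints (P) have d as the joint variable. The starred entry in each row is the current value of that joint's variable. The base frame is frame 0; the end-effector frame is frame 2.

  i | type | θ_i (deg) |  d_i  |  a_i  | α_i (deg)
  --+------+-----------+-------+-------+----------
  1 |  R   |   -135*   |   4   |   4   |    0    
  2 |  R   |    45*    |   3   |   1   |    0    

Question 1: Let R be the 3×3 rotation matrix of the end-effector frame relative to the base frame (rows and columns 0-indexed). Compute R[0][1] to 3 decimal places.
1.000

End-effector y-axis (col 1 of R) = (1.0000,0.0000,0.0000)
R[0][1] = 1.0000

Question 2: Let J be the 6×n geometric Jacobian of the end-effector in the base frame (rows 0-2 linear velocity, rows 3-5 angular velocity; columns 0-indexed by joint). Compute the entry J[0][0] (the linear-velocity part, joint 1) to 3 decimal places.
axis z_0 = ẑ; lever o_n−o_0 = (-2.8284,-3.8284,7.0000)
cross product → J_v[:, 0] = (3.8284,-2.8284,0.0000)
J_ω[:, 0] = z_0
entry J[0][0] = 3.8284

3.828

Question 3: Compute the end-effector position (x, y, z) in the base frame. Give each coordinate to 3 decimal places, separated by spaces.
after link 1: o_1 = (-2.8284, -2.8284, 4.0000)
after link 2: o_2 = (-2.8284, -3.8284, 7.0000)

-2.828 -3.828 7.000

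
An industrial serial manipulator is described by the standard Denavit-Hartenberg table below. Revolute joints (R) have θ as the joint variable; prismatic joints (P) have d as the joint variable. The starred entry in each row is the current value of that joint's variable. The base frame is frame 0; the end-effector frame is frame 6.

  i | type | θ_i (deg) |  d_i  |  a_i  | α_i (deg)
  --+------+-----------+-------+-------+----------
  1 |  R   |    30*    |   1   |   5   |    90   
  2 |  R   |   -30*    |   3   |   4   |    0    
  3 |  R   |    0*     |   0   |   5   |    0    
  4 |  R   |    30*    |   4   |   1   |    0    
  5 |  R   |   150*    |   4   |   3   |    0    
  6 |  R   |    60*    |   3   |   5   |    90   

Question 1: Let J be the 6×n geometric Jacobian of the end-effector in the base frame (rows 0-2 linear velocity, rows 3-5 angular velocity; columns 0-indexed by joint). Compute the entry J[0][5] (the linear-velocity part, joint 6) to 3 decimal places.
2.165

axis z_5 = (0.5000,-0.8660,0.0000); lever o_n−o_5 = (-2.2500,-4.7631,-2.5000)
cross product → J_v[:, 5] = (2.1651,1.2500,-4.3301)
J_ω[:, 5] = z_5
entry J[0][5] = 2.1651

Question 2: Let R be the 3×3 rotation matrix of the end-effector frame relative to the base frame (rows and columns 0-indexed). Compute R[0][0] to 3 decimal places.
End-effector x-axis (col 0 of R) = (-0.7500,-0.4330,-0.5000)
R[0][0] = -0.7500

-0.750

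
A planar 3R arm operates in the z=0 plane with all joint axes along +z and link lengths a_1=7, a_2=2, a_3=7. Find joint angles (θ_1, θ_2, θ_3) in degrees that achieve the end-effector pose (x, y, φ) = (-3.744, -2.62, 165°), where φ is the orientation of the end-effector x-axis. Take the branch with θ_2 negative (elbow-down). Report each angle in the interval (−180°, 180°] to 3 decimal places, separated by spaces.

wrist centre = target − a_3·(cos φ, sin φ) = (3.0175, -4.4317)
cos θ_2 = (28.7455−7²−2²)/(2·7·2) = -0.8662; θ_2 = -150.0239° (elbow-down)
β = atan2(-4.4317,3.0175) = -55.7498°; ψ = atan2(-0.9993,5.2675) = -10.7417°
θ_1 = β − ψ = -45.0082°
θ_3 = φ − θ_1 − θ_2 = 0.0321° (wrapped to (-180°,180°])

-45.008 -150.024 0.032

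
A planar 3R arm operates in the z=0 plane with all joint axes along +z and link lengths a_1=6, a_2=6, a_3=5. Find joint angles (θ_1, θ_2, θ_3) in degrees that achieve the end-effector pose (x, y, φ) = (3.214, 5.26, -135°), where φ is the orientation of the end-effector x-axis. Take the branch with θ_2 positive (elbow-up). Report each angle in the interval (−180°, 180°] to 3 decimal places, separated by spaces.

30.001 44.993 150.005

wrist centre = target − a_3·(cos φ, sin φ) = (6.7495, 8.7955)
cos θ_2 = (122.9176−6²−6²)/(2·6·6) = 0.7072; θ_2 = 44.9933° (elbow-up)
β = atan2(8.7955,6.7495) = 52.4980°; ψ = atan2(4.2421,10.2431) = 22.4967°
θ_1 = β − ψ = 30.0014°
θ_3 = φ − θ_1 − θ_2 = 150.0053° (wrapped to (-180°,180°])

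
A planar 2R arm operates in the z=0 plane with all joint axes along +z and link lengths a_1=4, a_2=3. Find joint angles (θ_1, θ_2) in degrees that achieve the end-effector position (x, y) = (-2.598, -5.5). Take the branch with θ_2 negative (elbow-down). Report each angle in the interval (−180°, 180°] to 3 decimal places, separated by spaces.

cos θ_2 = (36.9996−4²−3²)/(2·4·3) = 0.5000; θ_2 = -60.0011° (elbow-down)
β = atan2(-5.5000,-2.5980) = -115.2843°; ψ = atan2(-2.5981,5.5000) = -25.2854°
θ_1 = β − ψ = -89.9989°

-89.999 -60.001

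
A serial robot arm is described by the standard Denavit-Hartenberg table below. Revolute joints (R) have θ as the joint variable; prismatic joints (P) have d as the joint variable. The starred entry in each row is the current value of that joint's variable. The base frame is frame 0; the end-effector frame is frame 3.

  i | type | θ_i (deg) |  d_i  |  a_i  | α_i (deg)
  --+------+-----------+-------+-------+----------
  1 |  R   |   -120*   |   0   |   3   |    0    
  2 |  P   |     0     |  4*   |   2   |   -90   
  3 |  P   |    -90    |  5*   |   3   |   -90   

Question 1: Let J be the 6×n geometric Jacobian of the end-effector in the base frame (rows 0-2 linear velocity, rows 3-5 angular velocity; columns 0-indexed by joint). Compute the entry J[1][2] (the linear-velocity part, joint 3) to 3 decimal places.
prismatic axis z_2 = (0.8660,-0.5000,0.0000)
J_v[:, 2] = z_2; J_ω[:, 2] = (0,0,0)
entry J[1][2] = -0.5000

-0.500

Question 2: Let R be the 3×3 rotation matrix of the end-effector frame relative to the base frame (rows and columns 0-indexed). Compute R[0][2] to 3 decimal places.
-0.500

End-effector z-axis (col 2 of R) = (-0.5000,-0.8660,-0.0000)
R[0][2] = -0.5000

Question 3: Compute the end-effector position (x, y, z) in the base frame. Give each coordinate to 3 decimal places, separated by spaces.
1.830 -6.830 7.000

after link 1: o_1 = (-1.5000, -2.5981, 0.0000)
after link 2: o_2 = (-2.5000, -4.3301, 4.0000)
after link 3: o_3 = (1.8301, -6.8301, 7.0000)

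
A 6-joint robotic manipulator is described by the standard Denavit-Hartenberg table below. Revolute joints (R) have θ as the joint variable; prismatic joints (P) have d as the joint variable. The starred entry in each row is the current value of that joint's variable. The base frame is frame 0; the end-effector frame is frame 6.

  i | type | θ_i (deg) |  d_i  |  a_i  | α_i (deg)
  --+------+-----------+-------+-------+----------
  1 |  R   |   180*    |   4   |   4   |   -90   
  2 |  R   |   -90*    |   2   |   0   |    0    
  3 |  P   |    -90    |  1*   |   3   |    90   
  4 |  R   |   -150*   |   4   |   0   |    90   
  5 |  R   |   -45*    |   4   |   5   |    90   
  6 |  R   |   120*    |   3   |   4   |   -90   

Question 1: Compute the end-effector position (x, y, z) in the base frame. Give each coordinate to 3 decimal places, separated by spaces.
after link 1: o_1 = (-4.0000, 0.0000, 4.0000)
after link 2: o_2 = (-4.0000, -2.0000, 4.0000)
after link 3: o_3 = (-1.0000, -3.0000, 4.0000)
after link 4: o_4 = (-1.0000, -3.0000, 0.0000)
after link 5: o_5 = (-6.0619, -4.6963, 3.5355)
after link 6: o_6 = (-4.7321, -9.4641, 4.2426)

-4.732 -9.464 4.243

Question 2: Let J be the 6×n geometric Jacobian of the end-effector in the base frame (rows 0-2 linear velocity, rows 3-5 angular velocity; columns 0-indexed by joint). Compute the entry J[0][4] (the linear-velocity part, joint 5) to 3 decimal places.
-3.674

axis z_4 = (-0.5000,-0.8660,-0.0000); lever o_n−o_4 = (-3.7321,-6.4641,4.2426)
cross product → J_v[:, 4] = (-3.6742,2.1213,-0.0000)
J_ω[:, 4] = z_4
entry J[0][4] = -3.6742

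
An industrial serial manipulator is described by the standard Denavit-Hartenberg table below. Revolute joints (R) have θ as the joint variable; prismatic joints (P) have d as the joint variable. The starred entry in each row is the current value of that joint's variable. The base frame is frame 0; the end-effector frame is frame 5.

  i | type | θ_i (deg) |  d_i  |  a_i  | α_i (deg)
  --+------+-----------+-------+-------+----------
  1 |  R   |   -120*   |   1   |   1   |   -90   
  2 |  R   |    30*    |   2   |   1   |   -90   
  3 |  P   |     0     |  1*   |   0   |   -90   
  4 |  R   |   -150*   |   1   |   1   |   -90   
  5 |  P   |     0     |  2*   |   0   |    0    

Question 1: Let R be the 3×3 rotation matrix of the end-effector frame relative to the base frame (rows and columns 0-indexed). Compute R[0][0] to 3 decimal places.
0.500

End-effector x-axis (col 0 of R) = (0.5000,0.8660,0.0000)
R[0][0] = 0.5000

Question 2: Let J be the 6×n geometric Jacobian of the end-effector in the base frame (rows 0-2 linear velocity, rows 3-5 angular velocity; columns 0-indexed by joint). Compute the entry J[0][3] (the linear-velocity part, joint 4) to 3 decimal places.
-1.000

axis z_3 = (-0.8660,0.5000,-0.0000); lever o_n−o_3 = (-0.3660,1.3660,-2.0000)
cross product → J_v[:, 3] = (-1.0000,-1.7321,-1.0000)
J_ω[:, 3] = z_3
entry J[0][3] = -1.0000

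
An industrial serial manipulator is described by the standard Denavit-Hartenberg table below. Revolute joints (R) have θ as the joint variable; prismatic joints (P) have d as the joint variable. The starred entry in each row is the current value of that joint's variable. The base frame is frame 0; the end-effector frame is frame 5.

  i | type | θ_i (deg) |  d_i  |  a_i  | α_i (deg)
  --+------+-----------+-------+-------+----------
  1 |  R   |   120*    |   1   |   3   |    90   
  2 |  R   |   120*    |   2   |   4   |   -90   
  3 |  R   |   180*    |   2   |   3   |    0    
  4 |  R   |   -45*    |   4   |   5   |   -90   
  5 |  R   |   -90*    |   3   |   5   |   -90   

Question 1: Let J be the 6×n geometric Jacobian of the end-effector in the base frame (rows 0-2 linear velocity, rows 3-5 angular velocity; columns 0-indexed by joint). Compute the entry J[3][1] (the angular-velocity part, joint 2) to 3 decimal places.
0.866

axis z_1 = (0.8660,0.5000,0.0000); lever o_n−o_1 = (4.1062,-5.9406,-9.5330)
cross product → J_v[:, 1] = (-4.7665,8.2558,-7.1979)
J_ω[:, 1] = z_1
entry J[3][1] = 0.8660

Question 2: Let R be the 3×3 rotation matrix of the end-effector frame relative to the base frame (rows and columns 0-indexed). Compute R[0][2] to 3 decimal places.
-0.789

End-effector z-axis (col 2 of R) = (-0.7891,-0.0474,-0.6124)
R[0][2] = -0.7891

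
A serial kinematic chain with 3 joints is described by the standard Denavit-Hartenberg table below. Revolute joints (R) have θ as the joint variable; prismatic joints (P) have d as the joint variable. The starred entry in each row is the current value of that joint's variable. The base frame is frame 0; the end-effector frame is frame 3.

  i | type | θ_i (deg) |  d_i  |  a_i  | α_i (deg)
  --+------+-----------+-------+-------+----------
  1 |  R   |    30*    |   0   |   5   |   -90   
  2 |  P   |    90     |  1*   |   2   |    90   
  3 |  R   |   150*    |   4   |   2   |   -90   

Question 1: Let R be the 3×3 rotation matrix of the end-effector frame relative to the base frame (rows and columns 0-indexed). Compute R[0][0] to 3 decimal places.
End-effector x-axis (col 0 of R) = (-0.2500,0.4330,0.8660)
R[0][0] = -0.2500

-0.250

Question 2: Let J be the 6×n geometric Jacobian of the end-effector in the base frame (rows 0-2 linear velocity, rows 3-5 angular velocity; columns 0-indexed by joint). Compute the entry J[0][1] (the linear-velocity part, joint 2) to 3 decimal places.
-0.500

prismatic axis z_1 = (-0.5000,0.8660,0.0000)
J_v[:, 1] = z_1; J_ω[:, 1] = (0,0,0)
entry J[0][1] = -0.5000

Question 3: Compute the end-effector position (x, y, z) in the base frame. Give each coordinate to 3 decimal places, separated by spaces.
after link 1: o_1 = (4.3301, 2.5000, 0.0000)
after link 2: o_2 = (3.8301, 3.3660, -2.0000)
after link 3: o_3 = (6.7942, 6.2321, -0.2679)

6.794 6.232 -0.268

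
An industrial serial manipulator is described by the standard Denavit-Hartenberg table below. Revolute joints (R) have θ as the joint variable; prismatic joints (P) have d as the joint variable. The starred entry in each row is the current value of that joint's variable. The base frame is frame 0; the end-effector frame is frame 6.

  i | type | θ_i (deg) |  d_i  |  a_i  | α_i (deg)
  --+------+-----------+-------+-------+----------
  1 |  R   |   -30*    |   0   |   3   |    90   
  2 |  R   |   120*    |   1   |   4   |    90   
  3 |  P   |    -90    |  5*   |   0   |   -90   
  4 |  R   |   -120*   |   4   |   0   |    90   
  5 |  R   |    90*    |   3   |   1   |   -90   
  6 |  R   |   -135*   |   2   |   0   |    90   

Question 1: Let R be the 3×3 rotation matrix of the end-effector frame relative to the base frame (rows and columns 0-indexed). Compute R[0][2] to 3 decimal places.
0.878

End-effector z-axis (col 2 of R) = (0.8775,0.2005,-0.4356)
R[0][2] = 0.8775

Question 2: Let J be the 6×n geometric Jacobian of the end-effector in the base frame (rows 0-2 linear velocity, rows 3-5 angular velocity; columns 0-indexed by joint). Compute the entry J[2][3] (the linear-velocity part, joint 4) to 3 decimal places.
0.799

axis z_3 = (-0.4330,0.2500,0.8660); lever o_n−o_3 = (-5.3881,1.2655,2.7141)
cross product → J_v[:, 3] = (-0.4175,-3.4910,0.7990)
J_ω[:, 3] = z_3
entry J[2][3] = 0.7990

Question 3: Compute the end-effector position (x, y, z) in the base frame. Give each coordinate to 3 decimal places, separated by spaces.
after link 1: o_1 = (2.5981, -1.5000, 0.0000)
after link 2: o_2 = (0.3660, -1.3660, 3.4641)
after link 3: o_3 = (4.1160, -3.5311, 5.9641)
after link 4: o_4 = (2.3840, -2.5311, 9.4282)
after link 5: o_5 = (-0.4731, -3.8816, 9.5442)
after link 6: o_6 = (-1.2721, -2.2655, 8.6782)

-1.272 -2.266 8.678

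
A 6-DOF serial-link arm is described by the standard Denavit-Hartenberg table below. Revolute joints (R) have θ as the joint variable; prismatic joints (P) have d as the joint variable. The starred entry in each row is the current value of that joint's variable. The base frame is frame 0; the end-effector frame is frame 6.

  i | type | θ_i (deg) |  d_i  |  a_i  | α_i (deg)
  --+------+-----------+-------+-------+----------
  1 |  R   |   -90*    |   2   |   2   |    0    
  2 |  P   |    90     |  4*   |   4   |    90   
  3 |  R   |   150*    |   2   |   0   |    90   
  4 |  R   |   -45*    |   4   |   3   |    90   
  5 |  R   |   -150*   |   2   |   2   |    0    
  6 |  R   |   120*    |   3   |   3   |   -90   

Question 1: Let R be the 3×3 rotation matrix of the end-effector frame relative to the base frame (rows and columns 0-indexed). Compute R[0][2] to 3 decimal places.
End-effector z-axis (col 2 of R) = (0.1268,0.3536,0.9268)
R[0][2] = 0.1268

0.127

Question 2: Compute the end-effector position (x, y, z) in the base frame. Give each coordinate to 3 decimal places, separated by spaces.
after link 1: o_1 = (0.0000, -2.0000, 2.0000)
after link 2: o_2 = (4.0000, -2.0000, 6.0000)
after link 3: o_3 = (4.0000, -4.0000, 6.0000)
after link 4: o_4 = (4.1629, -1.8787, 10.5248)
after link 5: o_5 = (5.9483, -1.6892, 8.3393)
after link 6: o_6 = (5.4444, 2.2692, 6.8981)

5.444 2.269 6.898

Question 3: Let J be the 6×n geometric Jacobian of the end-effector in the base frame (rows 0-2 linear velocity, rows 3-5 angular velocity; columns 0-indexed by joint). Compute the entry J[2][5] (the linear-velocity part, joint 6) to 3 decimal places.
axis z_5 = (0.6124,0.7071,-0.3536); lever o_n−o_5 = (-0.5039,3.9584,-1.4411)
cross product → J_v[:, 5] = (0.3805,1.0607,2.7803)
J_ω[:, 5] = z_5
entry J[2][5] = 2.7803

2.780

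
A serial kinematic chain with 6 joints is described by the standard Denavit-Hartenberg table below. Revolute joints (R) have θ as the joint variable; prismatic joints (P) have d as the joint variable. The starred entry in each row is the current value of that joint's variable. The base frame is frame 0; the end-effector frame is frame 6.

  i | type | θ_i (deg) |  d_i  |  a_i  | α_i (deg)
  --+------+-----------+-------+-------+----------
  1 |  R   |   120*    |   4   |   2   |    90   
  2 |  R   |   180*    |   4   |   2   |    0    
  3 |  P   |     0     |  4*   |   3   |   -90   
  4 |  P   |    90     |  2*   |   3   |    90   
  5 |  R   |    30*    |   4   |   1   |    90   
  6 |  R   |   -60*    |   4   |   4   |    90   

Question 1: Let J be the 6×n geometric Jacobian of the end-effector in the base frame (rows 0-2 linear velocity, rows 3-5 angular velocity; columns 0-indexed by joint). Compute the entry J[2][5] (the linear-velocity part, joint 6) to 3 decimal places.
-1.732

axis z_5 = (-0.4330,-0.2500,0.8660); lever o_n−o_5 = (-4.9641,1.1340,2.4641)
cross product → J_v[:, 5] = (-1.5981,-3.2321,-1.7321)
J_ω[:, 5] = z_5
entry J[2][5] = -1.7321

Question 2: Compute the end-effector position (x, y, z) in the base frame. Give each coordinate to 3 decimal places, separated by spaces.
after link 1: o_1 = (-1.0000, 1.7321, 4.0000)
after link 2: o_2 = (3.4641, 2.0000, 4.0000)
after link 3: o_3 = (8.4282, 1.4019, 4.0000)
after link 4: o_4 = (5.8301, -0.0981, 2.0000)
after link 5: o_5 = (7.0801, -3.9952, 1.5000)
after link 6: o_6 = (2.1160, -2.8612, 3.9641)

2.116 -2.861 3.964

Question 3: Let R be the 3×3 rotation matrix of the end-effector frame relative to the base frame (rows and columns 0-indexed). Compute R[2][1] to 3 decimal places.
End-effector y-axis (col 1 of R) = (-0.4330,-0.2500,0.8660)
R[2][1] = 0.8660

0.866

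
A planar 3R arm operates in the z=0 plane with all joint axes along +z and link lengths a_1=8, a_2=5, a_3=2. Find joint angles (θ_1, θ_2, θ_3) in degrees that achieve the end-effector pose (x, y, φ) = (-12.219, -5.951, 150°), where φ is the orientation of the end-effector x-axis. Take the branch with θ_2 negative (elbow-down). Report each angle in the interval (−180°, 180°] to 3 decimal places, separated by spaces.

-135.007 -29.985 -45.008

wrist centre = target − a_3·(cos φ, sin φ) = (-10.4869, -6.9510)
cos θ_2 = (158.2925−8²−5²)/(2·8·5) = 0.8662; θ_2 = -29.9850° (elbow-down)
β = atan2(-6.9510,-10.4869) = -146.4626°; ψ = atan2(-2.4989,12.3308) = -11.4560°
θ_1 = β − ψ = -135.0066°
θ_3 = φ − θ_1 − θ_2 = -45.0084° (wrapped to (-180°,180°])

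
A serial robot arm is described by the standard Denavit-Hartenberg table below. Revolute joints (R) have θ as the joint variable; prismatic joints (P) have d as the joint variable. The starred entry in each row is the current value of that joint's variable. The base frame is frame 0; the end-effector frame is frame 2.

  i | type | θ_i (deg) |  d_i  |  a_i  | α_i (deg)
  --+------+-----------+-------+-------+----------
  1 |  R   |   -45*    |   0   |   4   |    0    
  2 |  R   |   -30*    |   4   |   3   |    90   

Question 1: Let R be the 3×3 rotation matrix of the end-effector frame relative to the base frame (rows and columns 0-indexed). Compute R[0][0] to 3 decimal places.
0.259

End-effector x-axis (col 0 of R) = (0.2588,-0.9659,0.0000)
R[0][0] = 0.2588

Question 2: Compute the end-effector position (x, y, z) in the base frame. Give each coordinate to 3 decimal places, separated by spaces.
3.605 -5.726 4.000

after link 1: o_1 = (2.8284, -2.8284, 0.0000)
after link 2: o_2 = (3.6049, -5.7262, 4.0000)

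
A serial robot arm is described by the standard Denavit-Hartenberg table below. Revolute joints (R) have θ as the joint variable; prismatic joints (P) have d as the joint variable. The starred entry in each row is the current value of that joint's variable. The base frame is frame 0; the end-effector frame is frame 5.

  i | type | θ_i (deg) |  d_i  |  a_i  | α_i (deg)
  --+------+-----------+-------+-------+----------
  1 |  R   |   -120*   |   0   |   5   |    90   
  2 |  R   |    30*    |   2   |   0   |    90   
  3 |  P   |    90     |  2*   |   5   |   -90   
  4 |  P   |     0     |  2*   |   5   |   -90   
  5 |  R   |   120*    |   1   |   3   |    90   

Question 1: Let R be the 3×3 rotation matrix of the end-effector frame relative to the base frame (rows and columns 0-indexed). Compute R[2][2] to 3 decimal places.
End-effector z-axis (col 2 of R) = (-0.9665,0.0580,0.2500)
R[2][2] = 0.2500

0.250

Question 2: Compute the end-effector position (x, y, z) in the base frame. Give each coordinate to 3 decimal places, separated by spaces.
-12.102 0.038 -0.567

after link 1: o_1 = (-2.5000, -4.3301, 0.0000)
after link 2: o_2 = (-4.2321, -3.3301, 0.0000)
after link 3: o_3 = (-9.0622, -1.6962, -1.7321)
after link 4: o_4 = (-12.5263, 2.3038, -2.7321)
after link 5: o_5 = (-12.1022, 0.0383, -0.5670)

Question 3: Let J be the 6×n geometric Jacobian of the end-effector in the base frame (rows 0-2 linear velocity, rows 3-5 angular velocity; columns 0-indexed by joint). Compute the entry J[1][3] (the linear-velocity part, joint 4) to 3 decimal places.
prismatic axis z_3 = (0.4330,0.7500,-0.5000)
J_v[:, 3] = z_3; J_ω[:, 3] = (0,0,0)
entry J[1][3] = 0.7500

0.750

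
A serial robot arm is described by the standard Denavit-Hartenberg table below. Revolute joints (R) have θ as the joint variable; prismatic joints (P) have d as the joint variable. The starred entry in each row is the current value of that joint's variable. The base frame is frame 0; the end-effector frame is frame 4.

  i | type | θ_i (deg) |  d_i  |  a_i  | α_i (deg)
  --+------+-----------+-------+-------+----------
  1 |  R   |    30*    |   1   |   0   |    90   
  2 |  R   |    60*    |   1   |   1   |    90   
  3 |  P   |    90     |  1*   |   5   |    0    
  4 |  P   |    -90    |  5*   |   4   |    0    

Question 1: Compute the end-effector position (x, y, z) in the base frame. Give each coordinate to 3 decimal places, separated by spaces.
after link 1: o_1 = (0.0000, 0.0000, 1.0000)
after link 2: o_2 = (0.9330, -0.6160, 1.8660)
after link 3: o_3 = (4.1830, -4.5131, 1.3660)
after link 4: o_4 = (9.6651, -1.3481, 2.3301)

9.665 -1.348 2.330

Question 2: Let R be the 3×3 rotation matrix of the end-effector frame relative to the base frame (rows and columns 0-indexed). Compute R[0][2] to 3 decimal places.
End-effector z-axis (col 2 of R) = (0.7500,0.4330,-0.5000)
R[0][2] = 0.7500

0.750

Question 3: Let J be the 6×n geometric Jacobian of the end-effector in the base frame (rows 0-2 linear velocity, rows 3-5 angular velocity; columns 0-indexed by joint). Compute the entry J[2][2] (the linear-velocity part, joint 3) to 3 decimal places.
prismatic axis z_2 = (0.7500,0.4330,-0.5000)
J_v[:, 2] = z_2; J_ω[:, 2] = (0,0,0)
entry J[2][2] = -0.5000

-0.500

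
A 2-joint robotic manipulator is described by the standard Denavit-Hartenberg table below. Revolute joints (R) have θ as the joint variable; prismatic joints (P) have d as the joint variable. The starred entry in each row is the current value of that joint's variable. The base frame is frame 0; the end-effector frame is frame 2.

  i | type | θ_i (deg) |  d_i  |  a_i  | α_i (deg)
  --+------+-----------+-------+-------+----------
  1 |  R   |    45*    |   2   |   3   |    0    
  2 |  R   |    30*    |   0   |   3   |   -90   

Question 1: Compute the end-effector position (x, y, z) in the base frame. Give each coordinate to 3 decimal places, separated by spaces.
after link 1: o_1 = (2.1213, 2.1213, 2.0000)
after link 2: o_2 = (2.8978, 5.0191, 2.0000)

2.898 5.019 2.000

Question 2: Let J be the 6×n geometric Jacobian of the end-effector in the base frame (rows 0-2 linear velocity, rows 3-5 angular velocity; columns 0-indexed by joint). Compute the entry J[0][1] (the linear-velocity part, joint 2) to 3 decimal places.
-2.898

axis z_1 = (0.0000,0.0000,1.0000); lever o_n−o_1 = (0.7765,2.8978,0.0000)
cross product → J_v[:, 1] = (-2.8978,0.7765,0.0000)
J_ω[:, 1] = z_1
entry J[0][1] = -2.8978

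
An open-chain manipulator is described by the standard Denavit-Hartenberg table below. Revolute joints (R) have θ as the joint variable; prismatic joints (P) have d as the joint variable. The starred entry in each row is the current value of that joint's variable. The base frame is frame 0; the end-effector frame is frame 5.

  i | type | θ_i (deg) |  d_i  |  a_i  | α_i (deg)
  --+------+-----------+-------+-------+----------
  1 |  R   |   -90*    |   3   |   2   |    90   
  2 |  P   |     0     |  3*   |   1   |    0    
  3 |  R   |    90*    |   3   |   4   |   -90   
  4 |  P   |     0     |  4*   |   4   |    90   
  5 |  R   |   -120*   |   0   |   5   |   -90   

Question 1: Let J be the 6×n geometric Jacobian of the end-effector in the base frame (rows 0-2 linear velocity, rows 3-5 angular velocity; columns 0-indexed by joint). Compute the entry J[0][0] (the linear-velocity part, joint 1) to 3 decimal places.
axis z_0 = ẑ; lever o_n−o_0 = (-6.0000,-3.3301,8.5000)
cross product → J_v[:, 0] = (3.3301,-6.0000,0.0000)
J_ω[:, 0] = z_0
entry J[0][0] = 3.3301

3.330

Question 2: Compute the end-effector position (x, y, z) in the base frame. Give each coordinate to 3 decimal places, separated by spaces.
-6.000 -3.330 8.500

after link 1: o_1 = (0.0000, -2.0000, 3.0000)
after link 2: o_2 = (-3.0000, -3.0000, 3.0000)
after link 3: o_3 = (-6.0000, -3.0000, 7.0000)
after link 4: o_4 = (-6.0000, 1.0000, 11.0000)
after link 5: o_5 = (-6.0000, -3.3301, 8.5000)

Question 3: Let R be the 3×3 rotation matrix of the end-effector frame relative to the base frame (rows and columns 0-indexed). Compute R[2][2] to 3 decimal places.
End-effector z-axis (col 2 of R) = (0.0000,-0.5000,0.8660)
R[2][2] = 0.8660

0.866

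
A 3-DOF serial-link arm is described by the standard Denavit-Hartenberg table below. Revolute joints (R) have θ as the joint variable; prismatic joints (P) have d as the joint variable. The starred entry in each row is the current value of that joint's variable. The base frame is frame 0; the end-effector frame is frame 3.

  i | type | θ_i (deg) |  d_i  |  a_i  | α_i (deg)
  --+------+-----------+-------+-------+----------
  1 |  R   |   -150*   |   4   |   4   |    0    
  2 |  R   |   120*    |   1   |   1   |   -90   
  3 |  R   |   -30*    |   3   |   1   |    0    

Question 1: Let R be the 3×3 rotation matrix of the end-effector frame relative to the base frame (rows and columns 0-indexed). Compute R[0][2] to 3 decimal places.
0.500

End-effector z-axis (col 2 of R) = (0.5000,0.8660,0.0000)
R[0][2] = 0.5000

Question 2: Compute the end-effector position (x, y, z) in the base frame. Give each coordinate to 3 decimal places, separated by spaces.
after link 1: o_1 = (-3.4641, -2.0000, 4.0000)
after link 2: o_2 = (-2.5981, -2.5000, 5.0000)
after link 3: o_3 = (-0.3481, -0.3349, 5.5000)

-0.348 -0.335 5.500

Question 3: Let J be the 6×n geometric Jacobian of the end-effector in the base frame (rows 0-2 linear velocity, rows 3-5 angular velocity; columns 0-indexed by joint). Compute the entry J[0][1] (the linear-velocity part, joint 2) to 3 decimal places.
axis z_1 = (0.0000,0.0000,1.0000); lever o_n−o_1 = (3.1160,1.6651,1.5000)
cross product → J_v[:, 1] = (-1.6651,3.1160,0.0000)
J_ω[:, 1] = z_1
entry J[0][1] = -1.6651

-1.665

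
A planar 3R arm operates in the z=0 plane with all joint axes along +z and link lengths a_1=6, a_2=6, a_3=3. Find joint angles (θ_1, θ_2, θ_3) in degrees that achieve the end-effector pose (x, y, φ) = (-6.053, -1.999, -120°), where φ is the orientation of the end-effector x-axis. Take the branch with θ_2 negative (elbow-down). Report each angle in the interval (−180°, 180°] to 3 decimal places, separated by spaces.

wrist centre = target − a_3·(cos φ, sin φ) = (-4.5530, 0.5991)
cos θ_2 = (21.0887−6²−6²)/(2·6·6) = -0.7071; θ_2 = -134.9996° (elbow-down)
β = atan2(0.5991,-4.5530) = 172.5042°; ψ = atan2(-4.2427,1.7574) = -67.4998°
θ_1 = β − ψ = 240.0040°
θ_3 = φ − θ_1 − θ_2 = 134.9956° (wrapped to (-180°,180°])

-119.996 -135.000 134.996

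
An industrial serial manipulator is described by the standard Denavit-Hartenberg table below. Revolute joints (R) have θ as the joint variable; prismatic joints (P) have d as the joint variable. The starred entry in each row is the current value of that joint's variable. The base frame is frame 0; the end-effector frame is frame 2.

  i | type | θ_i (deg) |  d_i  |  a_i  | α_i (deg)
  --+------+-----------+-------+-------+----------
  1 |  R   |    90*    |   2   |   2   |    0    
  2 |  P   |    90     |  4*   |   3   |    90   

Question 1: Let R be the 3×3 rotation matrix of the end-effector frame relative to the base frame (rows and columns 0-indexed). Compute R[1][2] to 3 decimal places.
End-effector z-axis (col 2 of R) = (0.0000,1.0000,0.0000)
R[1][2] = 1.0000

1.000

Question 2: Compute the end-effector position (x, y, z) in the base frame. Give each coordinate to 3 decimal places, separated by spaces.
after link 1: o_1 = (0.0000, 2.0000, 2.0000)
after link 2: o_2 = (-3.0000, 2.0000, 6.0000)

-3.000 2.000 6.000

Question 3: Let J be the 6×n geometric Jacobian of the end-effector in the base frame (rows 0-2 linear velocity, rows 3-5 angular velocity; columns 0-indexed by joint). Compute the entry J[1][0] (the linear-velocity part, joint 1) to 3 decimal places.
axis z_0 = ẑ; lever o_n−o_0 = (-3.0000,2.0000,6.0000)
cross product → J_v[:, 0] = (-2.0000,-3.0000,0.0000)
J_ω[:, 0] = z_0
entry J[1][0] = -3.0000

-3.000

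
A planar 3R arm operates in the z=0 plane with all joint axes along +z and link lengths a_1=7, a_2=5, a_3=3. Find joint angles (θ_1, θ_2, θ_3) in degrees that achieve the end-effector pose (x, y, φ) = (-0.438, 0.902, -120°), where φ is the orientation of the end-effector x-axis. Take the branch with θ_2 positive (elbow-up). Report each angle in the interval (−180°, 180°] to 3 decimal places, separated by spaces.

wrist centre = target − a_3·(cos φ, sin φ) = (1.0620, 3.5001)
cos θ_2 = (13.3784−7²−5²)/(2·7·5) = -0.8660; θ_2 = 149.9997° (elbow-up)
β = atan2(3.5001,1.0620) = 73.1211°; ψ = atan2(2.5000,2.6699) = 43.1181°
θ_1 = β − ψ = 30.0029°
θ_3 = φ − θ_1 − θ_2 = 59.9973° (wrapped to (-180°,180°])

30.003 150.000 59.997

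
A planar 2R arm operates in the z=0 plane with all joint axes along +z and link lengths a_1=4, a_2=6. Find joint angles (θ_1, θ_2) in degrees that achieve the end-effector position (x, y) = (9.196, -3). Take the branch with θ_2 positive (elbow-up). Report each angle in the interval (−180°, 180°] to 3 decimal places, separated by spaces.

-36.139 30.007

cos θ_2 = (93.5664−4²−6²)/(2·4·6) = 0.8660; θ_2 = 30.0067° (elbow-up)
β = atan2(-3.0000,9.1960) = -18.0678°; ψ = atan2(3.0006,9.1958) = 18.0716°
θ_1 = β − ψ = -36.1394°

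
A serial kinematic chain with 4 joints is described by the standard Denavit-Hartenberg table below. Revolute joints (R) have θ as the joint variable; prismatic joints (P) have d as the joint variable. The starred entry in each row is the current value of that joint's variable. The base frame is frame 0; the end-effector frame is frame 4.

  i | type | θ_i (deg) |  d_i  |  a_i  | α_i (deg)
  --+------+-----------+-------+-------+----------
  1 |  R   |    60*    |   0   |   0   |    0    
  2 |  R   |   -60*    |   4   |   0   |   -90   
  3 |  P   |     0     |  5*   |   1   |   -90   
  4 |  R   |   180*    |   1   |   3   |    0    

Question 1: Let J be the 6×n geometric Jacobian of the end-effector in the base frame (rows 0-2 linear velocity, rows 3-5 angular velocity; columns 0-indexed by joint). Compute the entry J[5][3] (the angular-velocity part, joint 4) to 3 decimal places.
axis z_3 = (0.0000,0.0000,-1.0000); lever o_n−o_3 = (-3.0000,0.0000,-1.0000)
cross product → J_v[:, 3] = (-0.0000,3.0000,0.0000)
J_ω[:, 3] = z_3
entry J[5][3] = -1.0000

-1.000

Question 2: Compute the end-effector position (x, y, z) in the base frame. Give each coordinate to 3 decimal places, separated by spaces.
after link 1: o_1 = (0.0000, 0.0000, 0.0000)
after link 2: o_2 = (0.0000, 0.0000, 4.0000)
after link 3: o_3 = (1.0000, 5.0000, 4.0000)
after link 4: o_4 = (-2.0000, 5.0000, 3.0000)

-2.000 5.000 3.000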